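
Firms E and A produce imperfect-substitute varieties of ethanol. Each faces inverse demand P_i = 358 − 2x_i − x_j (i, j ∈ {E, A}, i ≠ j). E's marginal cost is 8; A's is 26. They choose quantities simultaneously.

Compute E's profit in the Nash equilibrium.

10138.88

Firm E's profit: π = x_E(358 − 2x_E − x_A) − 8x_E.
∂π/∂x_E = 350 − 4x_E − x_A = 0 ⇒ x_E = 87.5 − 0.25x_A.
Similarly x_A = 83 − 0.25x_E.
Plugging x_A into E's best response: x_E = 87.5 − 0.25(83 − 0.25x_E) ⇒ 0.9375x_E = 66.75, so x_E = 71.2.
Then x_A = 83 − 0.25·71.2 = 65.2.
P_E = 358 − 2·71.2 − 65.2 = 150.4.
Profit = (150.4 − 8)·71.2 = 10138.88.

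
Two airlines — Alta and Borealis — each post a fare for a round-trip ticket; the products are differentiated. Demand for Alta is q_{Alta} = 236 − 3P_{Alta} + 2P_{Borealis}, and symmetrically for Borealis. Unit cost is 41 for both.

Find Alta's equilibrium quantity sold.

Alta's profit: π = (P_{Alta} − 41)(236 − 3P_{Alta} + 2P_{Borealis}).
∂π/∂P_{Alta} = 359 − 6P_{Alta} + 2P_{Borealis} = 0 ⇒ P_{Alta} = 359/6 + (1/3)P_{Borealis}.
The game is symmetric, so in equilibrium P_{Borealis} = P_{Alta}: the reaction function gives (2/3)P_{Alta} = 359/6, hence P_{Alta} = 89.75.
q_{Alta} = 236 − 3·89.75 + 2·89.75 = 146.25.

146.25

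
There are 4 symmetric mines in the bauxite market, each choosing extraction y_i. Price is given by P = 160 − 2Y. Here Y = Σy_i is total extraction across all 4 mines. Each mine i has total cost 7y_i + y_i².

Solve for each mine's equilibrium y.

A representative mine's profit is π_i = y_i(160 − 2Y) − 7y_i − y_i², with Y = y_i + Σ_{j≠i} y_j.
First-order condition: 153 − 6y_i − 2Σ_{j≠i} y_j = 0.
In a symmetric equilibrium every mine chooses the same y, so Σ_{j≠i} y_j = 3y. The condition becomes 153 − 12y = 0, giving y = 153/12 = 12.75.

12.75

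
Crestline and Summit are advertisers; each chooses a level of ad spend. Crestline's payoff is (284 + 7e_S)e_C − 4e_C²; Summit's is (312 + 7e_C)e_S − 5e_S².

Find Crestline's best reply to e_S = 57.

Expanding Crestline's payoff: 284e_C + 7e_Se_C − 4e_C².
∂π/∂e_C = 284 + 7e_S − 8e_C = 0, so e_C = 35.5 + 0.875e_S.
At e_S = 57: e_C = 35.5 + 0.875·57 = 85.375.

85.375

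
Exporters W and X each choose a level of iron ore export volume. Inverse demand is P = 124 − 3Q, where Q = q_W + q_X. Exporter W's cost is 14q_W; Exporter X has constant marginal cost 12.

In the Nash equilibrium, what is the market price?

Exporter W's profit: π = q_W(124 − 3(q_W + q_X)) − 14q_W.
∂π/∂q_W = 110 − 6q_W − 3q_X = 0, so q_W = 55/3 − 0.5q_X.
By the same steps for X: q_X = 56/3 − 0.5q_W.
Solving the two reaction functions simultaneously: (1 − (−0.5)(−0.5))q_W = 55/3 − 0.5·(56/3), so 0.75q_W = 9 and q_W = 12.
Then q_X = 56/3 − 0.5·12 = 38/3.
Equilibrium price: P = 124 − 3·(74/3) = 50.

50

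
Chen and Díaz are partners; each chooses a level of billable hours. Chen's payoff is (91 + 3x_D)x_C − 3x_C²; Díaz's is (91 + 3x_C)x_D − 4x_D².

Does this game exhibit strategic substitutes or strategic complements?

strategic complements

Expanding Chen's payoff: 91x_C + 3x_Dx_C − 3x_C².
∂π/∂x_C = 91 + 3x_D − 6x_C = 0, so x_C = 91/6 + 0.5x_D.
The best-response slope dx_C/dx_D = 0.5 > 0: the reaction function is upward-sloping, so the choices are strategic complements.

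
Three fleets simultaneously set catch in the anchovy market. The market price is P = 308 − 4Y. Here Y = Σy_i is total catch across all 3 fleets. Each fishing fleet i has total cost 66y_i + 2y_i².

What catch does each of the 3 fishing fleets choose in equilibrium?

A representative fishing fleet's profit is π_i = y_i(308 − 4Y) − 66y_i − 2y_i², with Y = y_i + Σ_{j≠i} y_j.
First-order condition: 242 − 12y_i − 4Σ_{j≠i} y_j = 0.
Imposing symmetry (y_j = y for all j) turns Σ_{j≠i} y_j into 2y, so 242 = 20y and y = 12.1.

12.1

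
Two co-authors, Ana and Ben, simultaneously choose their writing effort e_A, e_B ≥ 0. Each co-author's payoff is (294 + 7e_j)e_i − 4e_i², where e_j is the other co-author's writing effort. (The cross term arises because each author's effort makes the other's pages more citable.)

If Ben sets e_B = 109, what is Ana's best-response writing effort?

132.125

Ana's payoff is (294 + 7e_B)e_A − 4e_A².
∂π/∂e_A = 294 + 7e_B − 8e_A = 0, so e_A = 36.75 + 0.875e_B.
At e_B = 109: e_A = 36.75 + 0.875·109 = 132.125.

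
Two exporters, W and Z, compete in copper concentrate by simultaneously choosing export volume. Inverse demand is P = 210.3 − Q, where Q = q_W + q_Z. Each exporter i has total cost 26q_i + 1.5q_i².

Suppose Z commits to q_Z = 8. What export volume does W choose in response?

35.26

Exporter W's profit: π = q_W(210.3 − (q_W + q_Z)) − 26q_W − 1.5q_W².
∂π/∂q_W = 184.3 − 5q_W − q_Z = 0, so q_W = 36.86 − 0.2q_Z.
At q_Z = 8: q_W = 36.86 − 0.2·8 = 35.26.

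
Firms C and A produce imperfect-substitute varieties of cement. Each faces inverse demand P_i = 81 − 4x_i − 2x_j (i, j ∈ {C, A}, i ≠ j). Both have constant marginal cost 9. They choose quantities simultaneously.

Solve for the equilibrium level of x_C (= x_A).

Firm C's profit: π = x_C(81 − 4x_C − 2x_A) − 9x_C.
∂π/∂x_C = 72 − 8x_C − 2x_A = 0 ⇒ x_C = 9 − 0.25x_A.
Setting x_C = x_A in the reaction function: x_C = 9 − 0.25x_C, so x_C = 9 / 1.25 = 7.2.

7.2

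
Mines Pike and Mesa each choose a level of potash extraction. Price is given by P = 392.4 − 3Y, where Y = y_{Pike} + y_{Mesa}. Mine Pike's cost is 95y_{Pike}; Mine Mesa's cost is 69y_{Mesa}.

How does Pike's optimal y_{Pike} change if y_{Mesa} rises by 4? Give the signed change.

-2

Mine Pike's profit: π = y_{Pike}(392.4 − 3(y_{Pike} + y_{Mesa})) − 95y_{Pike}.
∂π/∂y_{Pike} = 297.4 − 6y_{Pike} − 3y_{Mesa} = 0, so y_{Pike} = 1487/30 − 0.5y_{Mesa}.
The reaction-function slope is −0.5, so a 4-unit rise in y_{Mesa} moves y_{Pike} by −0.5 × 4 = −2. Pike's best response falls — the actions are strategic substitutes.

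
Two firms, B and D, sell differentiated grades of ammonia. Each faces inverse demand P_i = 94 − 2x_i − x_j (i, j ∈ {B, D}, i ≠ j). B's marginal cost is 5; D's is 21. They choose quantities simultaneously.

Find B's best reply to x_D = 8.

Firm B's profit: π = x_B(94 − 2x_B − x_D) − 5x_B.
∂π/∂x_B = 89 − 4x_B − x_D = 0 ⇒ x_B = 22.25 − 0.25x_D.
At x_D = 8: x_B = 22.25 − 0.25·8 = 20.25.

20.25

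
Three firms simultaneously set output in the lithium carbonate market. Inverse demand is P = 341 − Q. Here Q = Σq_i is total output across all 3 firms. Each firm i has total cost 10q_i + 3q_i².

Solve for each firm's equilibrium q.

33.1

A representative firm's profit is π_i = q_i(341 − Q) − 10q_i − 3q_i², with Q = q_i + Σ_{j≠i} q_j.
First-order condition: 331 − 8q_i − Σ_{j≠i} q_j = 0.
With identical firms, set every q_j = q: then 331 − 8q − 2q = 0, i.e. q = 331/10 = 33.1.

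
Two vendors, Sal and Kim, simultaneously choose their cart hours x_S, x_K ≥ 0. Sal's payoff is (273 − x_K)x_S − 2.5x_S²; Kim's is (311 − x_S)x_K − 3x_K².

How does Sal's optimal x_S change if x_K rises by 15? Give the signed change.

Expanding Sal's payoff: 273x_S − x_Kx_S − 2.5x_S².
∂π/∂x_S = 273 − x_K − 5x_S = 0, so x_S = 54.6 − 0.2x_K.
The reaction-function slope is −0.2, so a 15-unit rise in x_K moves x_S by −0.2 × 15 = −3. Sal's best response falls — the actions are strategic substitutes.

-3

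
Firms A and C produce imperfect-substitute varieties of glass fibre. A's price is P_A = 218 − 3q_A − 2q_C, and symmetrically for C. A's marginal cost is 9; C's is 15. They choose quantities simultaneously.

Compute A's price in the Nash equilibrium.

88.5

Firm A's profit: π = q_A(218 − 3q_A − 2q_C) − 9q_A.
∂π/∂q_A = 209 − 6q_A − 2q_C = 0 ⇒ q_A = 209/6 − (1/3)q_C.
Similarly q_C = 203/6 − (1/3)q_A.
Plugging q_C into A's best response: q_A = 209/6 − (1/3)(203/6 − (1/3)q_A) ⇒ (8/9)q_A = 212/9, so q_A = 26.5.
Then q_C = 203/6 − (1/3)·26.5 = 25.
P_A = 218 − 3·26.5 − 2·25 = 88.5.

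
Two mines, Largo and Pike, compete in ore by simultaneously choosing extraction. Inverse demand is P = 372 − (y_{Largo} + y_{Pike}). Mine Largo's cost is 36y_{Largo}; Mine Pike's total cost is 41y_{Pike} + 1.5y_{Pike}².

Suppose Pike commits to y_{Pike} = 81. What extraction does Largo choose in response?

127.5

Mine Largo's profit: π = y_{Largo}(372 − (y_{Largo} + y_{Pike})) − 36y_{Largo}.
∂π/∂y_{Largo} = 336 − 2y_{Largo} − y_{Pike} = 0, so y_{Largo} = 168 − 0.5y_{Pike}.
At y_{Pike} = 81: y_{Largo} = 168 − 0.5·81 = 127.5.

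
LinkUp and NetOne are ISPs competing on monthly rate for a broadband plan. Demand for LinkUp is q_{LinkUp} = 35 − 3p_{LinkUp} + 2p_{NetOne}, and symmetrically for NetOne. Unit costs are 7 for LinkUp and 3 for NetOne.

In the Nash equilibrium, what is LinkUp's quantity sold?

LinkUp's profit: π = (p_{LinkUp} − 7)(35 − 3p_{LinkUp} + 2p_{NetOne}).
∂π/∂p_{LinkUp} = 56 − 6p_{LinkUp} + 2p_{NetOne} = 0 ⇒ p_{LinkUp} = 28/3 + (1/3)p_{NetOne}.
Similarly p_{NetOne} = 22/3 + (1/3)p_{LinkUp}.
Substituting the second reaction function into the first: p_{LinkUp} = 28/3 + (1/3)(22/3 + (1/3)p_{LinkUp}), which gives (8/9)p_{LinkUp} = 106/9 ⇒ p_{LinkUp} = 13.25.
Then p_{NetOne} = 22/3 + (1/3)·13.25 = 11.75.
q_{LinkUp} = 35 − 3·13.25 + 2·11.75 = 18.75.

18.75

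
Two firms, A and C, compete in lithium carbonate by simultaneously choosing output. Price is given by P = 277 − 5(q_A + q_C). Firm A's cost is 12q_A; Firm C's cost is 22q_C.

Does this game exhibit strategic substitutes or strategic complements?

Firm A's profit: π = q_A(277 − 5(q_A + q_C)) − 12q_A.
∂π/∂q_A = 265 − 10q_A − 5q_C = 0, so q_A = 26.5 − 0.5q_C.
The best-response slope dq_A/dq_C = −0.5 < 0: the reaction function is downward-sloping, so the choices are strategic substitutes.

strategic substitutes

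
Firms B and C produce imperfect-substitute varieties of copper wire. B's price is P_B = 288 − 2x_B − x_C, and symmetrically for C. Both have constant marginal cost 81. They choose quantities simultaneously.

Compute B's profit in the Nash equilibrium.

3427.92

Firm B's profit: π = x_B(288 − 2x_B − x_C) − 81x_B.
∂π/∂x_B = 207 − 4x_B − x_C = 0 ⇒ x_B = 51.75 − 0.25x_C.
Setting x_B = x_C in the reaction function: x_B = 51.75 − 0.25x_B, so x_B = 51.75 / 1.25 = 41.4.
P_B = 288 − 2·41.4 − 41.4 = 163.8.
Profit = (163.8 − 81)·41.4 = 3427.92.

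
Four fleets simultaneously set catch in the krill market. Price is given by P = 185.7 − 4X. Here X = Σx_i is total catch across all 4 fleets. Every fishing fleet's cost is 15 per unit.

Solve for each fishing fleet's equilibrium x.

8.535

A representative fishing fleet's profit is π_i = x_i(185.7 − 4X) − 15x_i, with X = x_i + Σ_{j≠i} x_j.
First-order condition: 170.7 − 8x_i − 4Σ_{j≠i} x_j = 0.
In a symmetric equilibrium every fishing fleet chooses the same x, so Σ_{j≠i} x_j = 3x. The condition becomes 170.7 − 20x = 0, giving x = 170.7/20 = 8.535.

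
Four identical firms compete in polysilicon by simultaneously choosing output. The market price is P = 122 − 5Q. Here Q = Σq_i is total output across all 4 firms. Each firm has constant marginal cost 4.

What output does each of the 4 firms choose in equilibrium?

4.72

A representative firm's profit is π_i = q_i(122 − 5Q) − 4q_i, with Q = q_i + Σ_{j≠i} q_j.
First-order condition: 118 − 10q_i − 5Σ_{j≠i} q_j = 0.
In a symmetric equilibrium every firm chooses the same q, so Σ_{j≠i} q_j = 3q. The condition becomes 118 − 25q = 0, giving q = 118/25 = 4.72.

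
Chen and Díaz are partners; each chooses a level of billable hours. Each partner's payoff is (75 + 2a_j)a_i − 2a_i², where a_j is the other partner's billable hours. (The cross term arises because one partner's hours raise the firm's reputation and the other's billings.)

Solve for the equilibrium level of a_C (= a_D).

Chen's payoff is (75 + 2a_D)a_C − 2a_C².
∂π/∂a_C = 75 + 2a_D − 4a_C = 0, so a_C = 18.75 + 0.5a_D.
Setting a_C = a_D in the reaction function: a_C = 18.75 + 0.5a_C, so a_C = 18.75 / 0.5 = 37.5.

37.5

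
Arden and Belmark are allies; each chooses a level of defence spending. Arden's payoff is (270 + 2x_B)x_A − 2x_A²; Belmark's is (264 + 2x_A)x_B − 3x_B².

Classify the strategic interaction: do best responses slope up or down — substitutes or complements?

Expanding Arden's payoff: 270x_A + 2x_Bx_A − 2x_A².
∂π/∂x_A = 270 + 2x_B − 4x_A = 0, so x_A = 67.5 + 0.5x_B.
The best-response slope dx_A/dx_B = 0.5 > 0: the reaction function is upward-sloping, so the choices are strategic complements.

strategic complements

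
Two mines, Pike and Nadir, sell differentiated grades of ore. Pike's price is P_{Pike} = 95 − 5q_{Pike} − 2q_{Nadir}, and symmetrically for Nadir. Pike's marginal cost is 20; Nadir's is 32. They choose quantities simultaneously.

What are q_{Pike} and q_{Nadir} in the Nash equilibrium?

6.5, 5

Mine Pike's profit: π = q_{Pike}(95 − 5q_{Pike} − 2q_{Nadir}) − 20q_{Pike}.
∂π/∂q_{Pike} = 75 − 10q_{Pike} − 2q_{Nadir} = 0 ⇒ q_{Pike} = 7.5 − 0.2q_{Nadir}.
Similarly q_{Nadir} = 6.3 − 0.2q_{Pike}.
Plugging q_{Nadir} into Pike's best response: q_{Pike} = 7.5 − 0.2(6.3 − 0.2q_{Pike}) ⇒ 0.96q_{Pike} = 6.24, so q_{Pike} = 6.5.
Then q_{Nadir} = 6.3 − 0.2·6.5 = 5.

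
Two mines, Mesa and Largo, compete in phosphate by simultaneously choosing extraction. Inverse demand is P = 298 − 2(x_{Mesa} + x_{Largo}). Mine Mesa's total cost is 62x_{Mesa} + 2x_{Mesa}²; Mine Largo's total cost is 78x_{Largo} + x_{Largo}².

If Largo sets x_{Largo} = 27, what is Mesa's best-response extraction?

Mine Mesa's profit: π = x_{Mesa}(298 − 2(x_{Mesa} + x_{Largo})) − 62x_{Mesa} − 2x_{Mesa}².
∂π/∂x_{Mesa} = 236 − 8x_{Mesa} − 2x_{Largo} = 0, so x_{Mesa} = 29.5 − 0.25x_{Largo}.
At x_{Largo} = 27: x_{Mesa} = 29.5 − 0.25·27 = 22.75.

22.75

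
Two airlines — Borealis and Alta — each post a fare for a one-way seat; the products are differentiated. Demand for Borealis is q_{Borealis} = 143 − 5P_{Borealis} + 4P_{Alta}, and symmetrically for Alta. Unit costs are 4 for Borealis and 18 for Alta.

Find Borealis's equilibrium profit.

Borealis's profit: π = (P_{Borealis} − 4)(143 − 5P_{Borealis} + 4P_{Alta}).
∂π/∂P_{Borealis} = 163 − 10P_{Borealis} + 4P_{Alta} = 0 ⇒ P_{Borealis} = 16.3 + 0.4P_{Alta}.
Similarly P_{Alta} = 23.3 + 0.4P_{Borealis}.
Plugging P_{Alta} into Borealis's best response: P_{Borealis} = 16.3 + 0.4(23.3 + 0.4P_{Borealis}) ⇒ 0.84P_{Borealis} = 25.62, so P_{Borealis} = 30.5.
Then P_{Alta} = 23.3 + 0.4·30.5 = 35.5.
q_{Borealis} = 143 − 5·30.5 + 4·35.5 = 132.5.
Profit = (30.5 − 4)·132.5 = 3511.25.

3511.25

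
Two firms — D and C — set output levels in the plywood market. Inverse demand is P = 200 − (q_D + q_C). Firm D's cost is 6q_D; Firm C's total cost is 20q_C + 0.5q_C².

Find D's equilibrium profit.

Firm D's profit: π = q_D(200 − (q_D + q_C)) − 6q_D.
∂π/∂q_D = 194 − 2q_D − q_C = 0, so q_D = 97 − 0.5q_C.
For C: ∂π/∂q_C = 180 − 3q_C − q_D = 0 ⇒ q_C = 60 − (1/3)q_D.
Substituting the second reaction function into the first: q_D = 97 − 0.5(60 − (1/3)q_D), which gives (5/6)q_D = 67 ⇒ q_D = 80.4.
Then q_C = 60 − (1/3)·80.4 = 33.2.
Price P = 200 − 113.6 = 86.4.
D's profit: (86.4 − 6)·80.4 = 6464.16.

6464.16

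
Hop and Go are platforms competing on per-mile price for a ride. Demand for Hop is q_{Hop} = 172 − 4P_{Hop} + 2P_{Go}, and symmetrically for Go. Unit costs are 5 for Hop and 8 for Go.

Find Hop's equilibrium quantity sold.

Hop's profit: π = (P_{Hop} − 5)(172 − 4P_{Hop} + 2P_{Go}).
∂π/∂P_{Hop} = 192 − 8P_{Hop} + 2P_{Go} = 0 ⇒ P_{Hop} = 24 + 0.25P_{Go}.
Similarly P_{Go} = 25.5 + 0.25P_{Hop}.
Solving the two reaction functions simultaneously: (1 − (0.25)(0.25))P_{Hop} = 24 + 0.25·25.5, so 0.9375P_{Hop} = 30.375 and P_{Hop} = 32.4.
Then P_{Go} = 25.5 + 0.25·32.4 = 33.6.
q_{Hop} = 172 − 4·32.4 + 2·33.6 = 109.6.

109.6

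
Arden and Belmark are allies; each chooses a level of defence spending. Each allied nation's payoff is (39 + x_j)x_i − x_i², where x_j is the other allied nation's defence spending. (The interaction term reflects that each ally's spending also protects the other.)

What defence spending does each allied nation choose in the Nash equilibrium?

Arden's payoff is (39 + x_B)x_A − x_A².
∂π/∂x_A = 39 + x_B − 2x_A = 0, so x_A = 19.5 + 0.5x_B.
The game is symmetric, so in equilibrium x_B = x_A: the reaction function gives 0.5x_A = 19.5, hence x_A = 39.

39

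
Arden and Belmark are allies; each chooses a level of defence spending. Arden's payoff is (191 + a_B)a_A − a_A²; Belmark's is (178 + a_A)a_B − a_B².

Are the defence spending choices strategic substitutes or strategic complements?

Expanding Arden's payoff: 191a_A + a_Ba_A − a_A².
∂π/∂a_A = 191 + a_B − 2a_A = 0, so a_A = 95.5 + 0.5a_B.
The best-response slope da_A/da_B = 0.5 > 0: the reaction function is upward-sloping, so the choices are strategic complements.

strategic complements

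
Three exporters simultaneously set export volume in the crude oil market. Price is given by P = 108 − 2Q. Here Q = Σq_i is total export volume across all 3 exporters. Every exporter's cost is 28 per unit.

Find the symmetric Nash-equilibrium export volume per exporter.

A representative exporter's profit is π_i = q_i(108 − 2Q) − 28q_i, with Q = q_i + Σ_{j≠i} q_j.
First-order condition: 80 − 4q_i − 2Σ_{j≠i} q_j = 0.
Imposing symmetry (q_j = q for all j) turns Σ_{j≠i} q_j into 2q, so 80 = 8q and q = 10.

10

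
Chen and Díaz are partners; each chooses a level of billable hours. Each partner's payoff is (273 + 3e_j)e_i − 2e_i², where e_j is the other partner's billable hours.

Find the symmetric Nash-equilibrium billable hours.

273

Chen's payoff is (273 + 3e_D)e_C − 2e_C².
∂π/∂e_C = 273 + 3e_D − 4e_C = 0, so e_C = 68.25 + 0.75e_D.
Setting e_C = e_D in the reaction function: e_C = 68.25 + 0.75e_C, so e_C = 68.25 / 0.25 = 273.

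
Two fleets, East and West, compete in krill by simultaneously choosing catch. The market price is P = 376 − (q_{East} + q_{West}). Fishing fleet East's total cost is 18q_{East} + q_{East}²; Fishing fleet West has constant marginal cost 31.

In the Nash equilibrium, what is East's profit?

Fishing fleet East's profit: π = q_{East}(376 − (q_{East} + q_{West})) − 18q_{East} − q_{East}².
∂π/∂q_{East} = 358 − 4q_{East} − q_{West} = 0, so q_{East} = 89.5 − 0.25q_{West}.
For West: ∂π/∂q_{West} = 345 − 2q_{West} − q_{East} = 0 ⇒ q_{West} = 172.5 − 0.5q_{East}.
Substituting the second reaction function into the first: q_{East} = 89.5 − 0.25(172.5 − 0.5q_{East}), which gives 0.875q_{East} = 46.375 ⇒ q_{East} = 53.
Then q_{West} = 172.5 − 0.5·53 = 146.
Price P = 376 − 199 = 177.
East's profit: (177 − 18)·53 − (53)² = 5618.

5618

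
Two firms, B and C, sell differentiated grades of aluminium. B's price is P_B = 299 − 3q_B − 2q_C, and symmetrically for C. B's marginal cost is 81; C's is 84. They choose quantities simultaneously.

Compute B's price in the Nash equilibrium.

Firm B's profit: π = q_B(299 − 3q_B − 2q_C) − 81q_B.
∂π/∂q_B = 218 − 6q_B − 2q_C = 0 ⇒ q_B = 109/3 − (1/3)q_C.
Similarly q_C = 215/6 − (1/3)q_B.
Substituting the second reaction function into the first: q_B = 109/3 − (1/3)(215/6 − (1/3)q_B), which gives (8/9)q_B = 439/18 ⇒ q_B = 27.4375.
Then q_C = 215/6 − (1/3)·27.4375 = 26.6875.
P_B = 299 − 3·27.4375 − 2·26.6875 = 163.3125.

163.3125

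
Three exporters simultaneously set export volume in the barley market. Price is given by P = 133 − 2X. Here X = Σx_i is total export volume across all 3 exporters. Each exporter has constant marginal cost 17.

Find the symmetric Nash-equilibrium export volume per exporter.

A representative exporter's profit is π_i = x_i(133 − 2X) − 17x_i, with X = x_i + Σ_{j≠i} x_j.
First-order condition: 116 − 4x_i − 2Σ_{j≠i} x_j = 0.
Imposing symmetry (x_j = x for all j) turns Σ_{j≠i} x_j into 2x, so 116 = 8x and x = 14.5.

14.5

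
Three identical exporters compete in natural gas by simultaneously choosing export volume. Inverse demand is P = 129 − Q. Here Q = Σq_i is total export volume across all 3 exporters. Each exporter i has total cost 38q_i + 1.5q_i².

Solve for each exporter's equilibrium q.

13

A representative exporter's profit is π_i = q_i(129 − Q) − 38q_i − 1.5q_i², with Q = q_i + Σ_{j≠i} q_j.
First-order condition: 91 − 5q_i − Σ_{j≠i} q_j = 0.
Imposing symmetry (q_j = q for all j) turns Σ_{j≠i} q_j into 2q, so 91 = 7q and q = 13.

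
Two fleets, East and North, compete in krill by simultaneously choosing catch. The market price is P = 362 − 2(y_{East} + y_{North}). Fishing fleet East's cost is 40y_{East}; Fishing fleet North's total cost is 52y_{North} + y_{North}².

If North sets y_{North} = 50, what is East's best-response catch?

55.5

Fishing fleet East's profit: π = y_{East}(362 − 2(y_{East} + y_{North})) − 40y_{East}.
∂π/∂y_{East} = 322 − 4y_{East} − 2y_{North} = 0, so y_{East} = 80.5 − 0.5y_{North}.
At y_{North} = 50: y_{East} = 80.5 − 0.5·50 = 55.5.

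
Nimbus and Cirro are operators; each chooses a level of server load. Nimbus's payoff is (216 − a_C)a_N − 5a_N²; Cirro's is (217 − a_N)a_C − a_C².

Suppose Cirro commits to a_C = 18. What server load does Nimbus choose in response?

19.8

Expanding Nimbus's payoff: 216a_N − a_Ca_N − 5a_N².
∂π/∂a_N = 216 − a_C − 10a_N = 0, so a_N = 21.6 − 0.1a_C.
At a_C = 18: a_N = 21.6 − 0.1·18 = 19.8.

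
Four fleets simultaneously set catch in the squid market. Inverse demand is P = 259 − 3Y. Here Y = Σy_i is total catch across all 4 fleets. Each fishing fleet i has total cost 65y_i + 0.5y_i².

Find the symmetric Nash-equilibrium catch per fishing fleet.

12.125

A representative fishing fleet's profit is π_i = y_i(259 − 3Y) − 65y_i − 0.5y_i², with Y = y_i + Σ_{j≠i} y_j.
First-order condition: 194 − 7y_i − 3Σ_{j≠i} y_j = 0.
In a symmetric equilibrium every fishing fleet chooses the same y, so Σ_{j≠i} y_j = 3y. The condition becomes 194 − 16y = 0, giving y = 194/16 = 12.125.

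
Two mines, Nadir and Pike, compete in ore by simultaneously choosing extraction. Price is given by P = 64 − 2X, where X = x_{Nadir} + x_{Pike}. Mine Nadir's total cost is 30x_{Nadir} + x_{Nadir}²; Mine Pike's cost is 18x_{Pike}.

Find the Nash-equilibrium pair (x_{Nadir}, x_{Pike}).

Mine Nadir's profit: π = x_{Nadir}(64 − 2(x_{Nadir} + x_{Pike})) − 30x_{Nadir} − x_{Nadir}².
∂π/∂x_{Nadir} = 34 − 6x_{Nadir} − 2x_{Pike} = 0, so x_{Nadir} = 17/3 − (1/3)x_{Pike}.
For Pike: ∂π/∂x_{Pike} = 46 − 4x_{Pike} − 2x_{Nadir} = 0 ⇒ x_{Pike} = 11.5 − 0.5x_{Nadir}.
Plugging x_{Pike} into Nadir's best response: x_{Nadir} = 17/3 − (1/3)(11.5 − 0.5x_{Nadir}) ⇒ (5/6)x_{Nadir} = 11/6, so x_{Nadir} = 2.2.
Then x_{Pike} = 11.5 − 0.5·2.2 = 10.4.

2.2, 10.4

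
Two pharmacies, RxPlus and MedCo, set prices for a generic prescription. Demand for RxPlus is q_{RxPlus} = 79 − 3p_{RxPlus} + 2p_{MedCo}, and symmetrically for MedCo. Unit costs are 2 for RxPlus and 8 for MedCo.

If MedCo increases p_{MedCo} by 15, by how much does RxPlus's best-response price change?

5

RxPlus's profit: π = (p_{RxPlus} − 2)(79 − 3p_{RxPlus} + 2p_{MedCo}).
∂π/∂p_{RxPlus} = 85 − 6p_{RxPlus} + 2p_{MedCo} = 0 ⇒ p_{RxPlus} = 85/6 + (1/3)p_{MedCo}.
The reaction-function slope is 1/3, so a 15-unit rise in p_{MedCo} moves p_{RxPlus} by 1/3 × 15 = 5. RxPlus's best response rises — the actions are strategic complements.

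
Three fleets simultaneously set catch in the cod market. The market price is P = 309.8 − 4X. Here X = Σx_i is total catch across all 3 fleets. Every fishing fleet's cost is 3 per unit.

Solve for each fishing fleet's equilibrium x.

19.175

A representative fishing fleet's profit is π_i = x_i(309.8 − 4X) − 3x_i, with X = x_i + Σ_{j≠i} x_j.
First-order condition: 306.8 − 8x_i − 4Σ_{j≠i} x_j = 0.
Imposing symmetry (x_j = x for all j) turns Σ_{j≠i} x_j into 2x, so 306.8 = 16x and x = 19.175.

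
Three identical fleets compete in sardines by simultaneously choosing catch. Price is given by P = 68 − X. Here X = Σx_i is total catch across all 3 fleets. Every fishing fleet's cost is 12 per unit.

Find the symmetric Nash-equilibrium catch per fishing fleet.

A representative fishing fleet's profit is π_i = x_i(68 − X) − 12x_i, with X = x_i + Σ_{j≠i} x_j.
First-order condition: 56 − 2x_i − Σ_{j≠i} x_j = 0.
With identical fishing fleets, set every x_j = x: then 56 − 2x − 2x = 0, i.e. x = 56/4 = 14.

14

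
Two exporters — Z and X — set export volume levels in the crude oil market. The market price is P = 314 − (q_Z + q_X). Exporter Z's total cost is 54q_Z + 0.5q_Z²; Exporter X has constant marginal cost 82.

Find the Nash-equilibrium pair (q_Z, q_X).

Exporter Z's profit: π = q_Z(314 − (q_Z + q_X)) − 54q_Z − 0.5q_Z².
∂π/∂q_Z = 260 − 3q_Z − q_X = 0, so q_Z = 260/3 − (1/3)q_X.
For X: ∂π/∂q_X = 232 − 2q_X − q_Z = 0 ⇒ q_X = 116 − 0.5q_Z.
Plugging q_X into Z's best response: q_Z = 260/3 − (1/3)(116 − 0.5q_Z) ⇒ (5/6)q_Z = 48, so q_Z = 57.6.
Then q_X = 116 − 0.5·57.6 = 87.2.

57.6, 87.2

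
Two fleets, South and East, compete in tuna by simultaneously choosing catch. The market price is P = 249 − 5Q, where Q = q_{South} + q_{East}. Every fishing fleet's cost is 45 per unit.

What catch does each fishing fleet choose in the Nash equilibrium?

13.6

Fishing fleet South's profit: π = q_{South}(249 − 5(q_{South} + q_{East})) − 45q_{South}.
∂π/∂q_{South} = 204 − 10q_{South} − 5q_{East} = 0, so q_{South} = 20.4 − 0.5q_{East}.
Setting q_{South} = q_{East} in the reaction function: q_{South} = 20.4 − 0.5q_{South}, so q_{South} = 20.4 / 1.5 = 13.6.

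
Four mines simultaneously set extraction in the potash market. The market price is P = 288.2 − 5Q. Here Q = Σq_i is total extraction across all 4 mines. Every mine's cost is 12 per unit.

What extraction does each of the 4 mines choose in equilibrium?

11.048

A representative mine's profit is π_i = q_i(288.2 − 5Q) − 12q_i, with Q = q_i + Σ_{j≠i} q_j.
First-order condition: 276.2 − 10q_i − 5Σ_{j≠i} q_j = 0.
In a symmetric equilibrium every mine chooses the same q, so Σ_{j≠i} q_j = 3q. The condition becomes 276.2 − 25q = 0, giving q = 276.2/25 = 11.048.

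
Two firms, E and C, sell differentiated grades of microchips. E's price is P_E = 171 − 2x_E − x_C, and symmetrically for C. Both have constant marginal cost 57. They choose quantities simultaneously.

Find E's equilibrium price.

Firm E's profit: π = x_E(171 − 2x_E − x_C) − 57x_E.
∂π/∂x_E = 114 − 4x_E − x_C = 0 ⇒ x_E = 28.5 − 0.25x_C.
The game is symmetric, so in equilibrium x_C = x_E: the reaction function gives 1.25x_E = 28.5, hence x_E = 22.8.
P_E = 171 − 2·22.8 − 22.8 = 102.6.

102.6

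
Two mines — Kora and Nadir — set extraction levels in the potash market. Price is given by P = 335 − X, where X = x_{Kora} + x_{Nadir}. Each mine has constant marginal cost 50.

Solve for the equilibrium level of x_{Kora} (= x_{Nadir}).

Mine Kora's profit: π = x_{Kora}(335 − (x_{Kora} + x_{Nadir})) − 50x_{Kora}.
∂π/∂x_{Kora} = 285 − 2x_{Kora} − x_{Nadir} = 0, so x_{Kora} = 142.5 − 0.5x_{Nadir}.
The game is symmetric, so in equilibrium x_{Nadir} = x_{Kora}: the reaction function gives 1.5x_{Kora} = 142.5, hence x_{Kora} = 95.

95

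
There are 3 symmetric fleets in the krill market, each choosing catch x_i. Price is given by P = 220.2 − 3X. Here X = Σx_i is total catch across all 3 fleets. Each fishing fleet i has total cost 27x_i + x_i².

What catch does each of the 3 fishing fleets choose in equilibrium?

A representative fishing fleet's profit is π_i = x_i(220.2 − 3X) − 27x_i − x_i², with X = x_i + Σ_{j≠i} x_j.
First-order condition: 193.2 − 8x_i − 3Σ_{j≠i} x_j = 0.
With identical fishing fleets, set every x_j = x: then 193.2 − 8x − 6x = 0, i.e. x = 193.2/14 = 13.8.

13.8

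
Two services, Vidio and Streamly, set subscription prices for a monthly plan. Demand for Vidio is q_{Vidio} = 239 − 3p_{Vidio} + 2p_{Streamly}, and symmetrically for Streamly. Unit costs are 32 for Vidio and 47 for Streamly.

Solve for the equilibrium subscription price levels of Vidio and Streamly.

86.5625, 92.1875

Vidio's profit: π = (p_{Vidio} − 32)(239 − 3p_{Vidio} + 2p_{Streamly}).
∂π/∂p_{Vidio} = 335 − 6p_{Vidio} + 2p_{Streamly} = 0 ⇒ p_{Vidio} = 335/6 + (1/3)p_{Streamly}.
Similarly p_{Streamly} = 190/3 + (1/3)p_{Vidio}.
Substituting the second reaction function into the first: p_{Vidio} = 335/6 + (1/3)(190/3 + (1/3)p_{Vidio}), which gives (8/9)p_{Vidio} = 1385/18 ⇒ p_{Vidio} = 86.5625.
Then p_{Streamly} = 190/3 + (1/3)·86.5625 = 92.1875.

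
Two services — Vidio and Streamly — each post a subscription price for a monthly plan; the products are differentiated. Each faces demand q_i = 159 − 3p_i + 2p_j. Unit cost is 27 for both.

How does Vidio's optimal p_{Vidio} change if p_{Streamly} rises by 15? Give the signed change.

Vidio's profit: π = (p_{Vidio} − 27)(159 − 3p_{Vidio} + 2p_{Streamly}).
∂π/∂p_{Vidio} = 240 − 6p_{Vidio} + 2p_{Streamly} = 0 ⇒ p_{Vidio} = 40 + (1/3)p_{Streamly}.
The reaction-function slope is 1/3, so a 15-unit rise in p_{Streamly} moves p_{Vidio} by 1/3 × 15 = 5. Vidio's best response rises — the actions are strategic complements.

5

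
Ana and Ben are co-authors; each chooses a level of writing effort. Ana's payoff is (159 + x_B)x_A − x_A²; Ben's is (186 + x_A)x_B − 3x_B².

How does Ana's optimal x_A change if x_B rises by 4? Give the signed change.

Expanding Ana's payoff: 159x_A + x_Bx_A − x_A².
∂π/∂x_A = 159 + x_B − 2x_A = 0, so x_A = 79.5 + 0.5x_B.
The reaction-function slope is 0.5, so a 4-unit rise in x_B moves x_A by 0.5 × 4 = 2. Ana's best response rises — the actions are strategic complements.

2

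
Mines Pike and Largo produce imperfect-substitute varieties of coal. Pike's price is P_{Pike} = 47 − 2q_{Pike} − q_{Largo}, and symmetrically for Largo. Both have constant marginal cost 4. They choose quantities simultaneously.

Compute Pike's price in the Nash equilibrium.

21.2

Mine Pike's profit: π = q_{Pike}(47 − 2q_{Pike} − q_{Largo}) − 4q_{Pike}.
∂π/∂q_{Pike} = 43 − 4q_{Pike} − q_{Largo} = 0 ⇒ q_{Pike} = 10.75 − 0.25q_{Largo}.
By symmetry q_{Largo} = q_{Pike}; substituting into the reaction function, 1.25q_{Pike} = 10.75 and q_{Pike} = 8.6.
P_{Pike} = 47 − 2·8.6 − 8.6 = 21.2.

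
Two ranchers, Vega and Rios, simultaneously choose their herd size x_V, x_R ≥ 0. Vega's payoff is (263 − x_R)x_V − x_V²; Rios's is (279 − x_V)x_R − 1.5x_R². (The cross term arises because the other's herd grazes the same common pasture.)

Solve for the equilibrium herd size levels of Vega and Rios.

102, 59

Expanding Vega's payoff: 263x_V − x_Rx_V − x_V².
∂π/∂x_V = 263 − x_R − 2x_V = 0, so x_V = 131.5 − 0.5x_R.
Likewise for Rios: x_R = 93 − (1/3)x_V.
Solving the two reaction functions simultaneously: (1 − (−0.5)(−1/3))x_V = 131.5 − 0.5·93, so (5/6)x_V = 85 and x_V = 102.
Then x_R = 93 − (1/3)·102 = 59.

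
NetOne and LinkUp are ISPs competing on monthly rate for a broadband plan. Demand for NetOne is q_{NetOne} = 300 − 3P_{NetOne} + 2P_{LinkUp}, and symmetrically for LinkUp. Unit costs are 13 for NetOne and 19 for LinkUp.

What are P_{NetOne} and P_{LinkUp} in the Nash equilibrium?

NetOne's profit: π = (P_{NetOne} − 13)(300 − 3P_{NetOne} + 2P_{LinkUp}).
∂π/∂P_{NetOne} = 339 − 6P_{NetOne} + 2P_{LinkUp} = 0 ⇒ P_{NetOne} = 56.5 + (1/3)P_{LinkUp}.
Similarly P_{LinkUp} = 59.5 + (1/3)P_{NetOne}.
Solving the two reaction functions simultaneously: (1 − (1/3)(1/3))P_{NetOne} = 56.5 + (1/3)·59.5, so (8/9)P_{NetOne} = 229/3 and P_{NetOne} = 85.875.
Then P_{LinkUp} = 59.5 + (1/3)·85.875 = 88.125.

85.875, 88.125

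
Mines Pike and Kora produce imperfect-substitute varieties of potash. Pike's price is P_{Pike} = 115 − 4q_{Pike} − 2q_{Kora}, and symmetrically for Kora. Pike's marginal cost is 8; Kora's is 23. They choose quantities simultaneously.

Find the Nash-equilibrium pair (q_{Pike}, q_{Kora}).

Mine Pike's profit: π = q_{Pike}(115 − 4q_{Pike} − 2q_{Kora}) − 8q_{Pike}.
∂π/∂q_{Pike} = 107 − 8q_{Pike} − 2q_{Kora} = 0 ⇒ q_{Pike} = 13.375 − 0.25q_{Kora}.
Similarly q_{Kora} = 11.5 − 0.25q_{Pike}.
Solving the two reaction functions simultaneously: (1 − (−0.25)(−0.25))q_{Pike} = 13.375 − 0.25·11.5, so 0.9375q_{Pike} = 10.5 and q_{Pike} = 11.2.
Then q_{Kora} = 11.5 − 0.25·11.2 = 8.7.

11.2, 8.7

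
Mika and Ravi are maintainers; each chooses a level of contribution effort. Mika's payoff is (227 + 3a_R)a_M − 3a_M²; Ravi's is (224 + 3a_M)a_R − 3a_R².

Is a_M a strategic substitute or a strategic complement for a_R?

strategic complements

Expanding Mika's payoff: 227a_M + 3a_Ra_M − 3a_M².
∂π/∂a_M = 227 + 3a_R − 6a_M = 0, so a_M = 227/6 + 0.5a_R.
The best-response slope da_M/da_R = 0.5 > 0: the reaction function is upward-sloping, so the choices are strategic complements.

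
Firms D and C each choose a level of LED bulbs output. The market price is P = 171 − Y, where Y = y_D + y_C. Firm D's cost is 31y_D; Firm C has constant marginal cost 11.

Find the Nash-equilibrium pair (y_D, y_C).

Firm D's profit: π = y_D(171 − (y_D + y_C)) − 31y_D.
∂π/∂y_D = 140 − 2y_D − y_C = 0, so y_D = 70 − 0.5y_C.
By the same steps for C: y_C = 80 − 0.5y_D.
Plugging y_C into D's best response: y_D = 70 − 0.5(80 − 0.5y_D) ⇒ 0.75y_D = 30, so y_D = 40.
Then y_C = 80 − 0.5·40 = 60.

40, 60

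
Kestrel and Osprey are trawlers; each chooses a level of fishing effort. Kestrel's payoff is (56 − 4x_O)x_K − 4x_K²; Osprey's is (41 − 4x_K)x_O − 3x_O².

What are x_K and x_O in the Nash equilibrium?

Expanding Kestrel's payoff: 56x_K − 4x_Ox_K − 4x_K².
∂π/∂x_K = 56 − 4x_O − 8x_K = 0, so x_K = 7 − 0.5x_O.
Likewise for Osprey: x_O = 41/6 − (2/3)x_K.
Substituting the second reaction function into the first: x_K = 7 − 0.5(41/6 − (2/3)x_K), which gives (2/3)x_K = 43/12 ⇒ x_K = 5.375.
Then x_O = 41/6 − (2/3)·5.375 = 3.25.

5.375, 3.25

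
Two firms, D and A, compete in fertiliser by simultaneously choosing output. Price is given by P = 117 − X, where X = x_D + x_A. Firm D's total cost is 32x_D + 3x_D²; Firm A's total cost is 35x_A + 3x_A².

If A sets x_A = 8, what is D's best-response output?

9.625

Firm D's profit: π = x_D(117 − (x_D + x_A)) − 32x_D − 3x_D².
∂π/∂x_D = 85 − 8x_D − x_A = 0, so x_D = 10.625 − 0.125x_A.
At x_A = 8: x_D = 10.625 − 0.125·8 = 9.625.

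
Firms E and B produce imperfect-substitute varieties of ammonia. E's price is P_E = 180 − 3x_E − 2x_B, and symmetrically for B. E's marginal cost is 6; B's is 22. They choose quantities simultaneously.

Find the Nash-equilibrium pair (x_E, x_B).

22.75, 18.75

Firm E's profit: π = x_E(180 − 3x_E − 2x_B) − 6x_E.
∂π/∂x_E = 174 − 6x_E − 2x_B = 0 ⇒ x_E = 29 − (1/3)x_B.
Similarly x_B = 79/3 − (1/3)x_E.
Substituting the second reaction function into the first: x_E = 29 − (1/3)(79/3 − (1/3)x_E), which gives (8/9)x_E = 182/9 ⇒ x_E = 22.75.
Then x_B = 79/3 − (1/3)·22.75 = 18.75.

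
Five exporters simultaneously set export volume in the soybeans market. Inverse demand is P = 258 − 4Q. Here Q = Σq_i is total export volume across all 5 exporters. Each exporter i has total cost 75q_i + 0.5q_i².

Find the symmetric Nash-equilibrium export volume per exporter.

7.32

A representative exporter's profit is π_i = q_i(258 − 4Q) − 75q_i − 0.5q_i², with Q = q_i + Σ_{j≠i} q_j.
First-order condition: 183 − 9q_i − 4Σ_{j≠i} q_j = 0.
In a symmetric equilibrium every exporter chooses the same q, so Σ_{j≠i} q_j = 4q. The condition becomes 183 − 25q = 0, giving q = 183/25 = 7.32.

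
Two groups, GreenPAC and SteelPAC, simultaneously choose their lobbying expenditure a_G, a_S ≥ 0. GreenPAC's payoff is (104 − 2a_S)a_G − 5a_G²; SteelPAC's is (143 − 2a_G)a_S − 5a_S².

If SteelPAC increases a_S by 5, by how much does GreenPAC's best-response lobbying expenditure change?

Expanding GreenPAC's payoff: 104a_G − 2a_Sa_G − 5a_G².
∂π/∂a_G = 104 − 2a_S − 10a_G = 0, so a_G = 10.4 − 0.2a_S.
The reaction-function slope is −0.2, so a 5-unit rise in a_S moves a_G by −0.2 × 5 = −1. GreenPAC's best response falls — the actions are strategic substitutes.

-1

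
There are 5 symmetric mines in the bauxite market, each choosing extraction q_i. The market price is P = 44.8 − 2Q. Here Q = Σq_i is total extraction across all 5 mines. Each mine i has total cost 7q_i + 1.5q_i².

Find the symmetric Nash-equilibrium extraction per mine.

A representative mine's profit is π_i = q_i(44.8 − 2Q) − 7q_i − 1.5q_i², with Q = q_i + Σ_{j≠i} q_j.
First-order condition: 37.8 − 7q_i − 2Σ_{j≠i} q_j = 0.
In a symmetric equilibrium every mine chooses the same q, so Σ_{j≠i} q_j = 4q. The condition becomes 37.8 − 15q = 0, giving q = 37.8/15 = 2.52.

2.52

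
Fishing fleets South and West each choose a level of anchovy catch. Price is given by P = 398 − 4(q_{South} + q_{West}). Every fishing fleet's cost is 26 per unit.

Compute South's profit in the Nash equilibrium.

Fishing fleet South's profit: π = q_{South}(398 − 4(q_{South} + q_{West})) − 26q_{South}.
∂π/∂q_{South} = 372 − 8q_{South} − 4q_{West} = 0, so q_{South} = 46.5 − 0.5q_{West}.
By symmetry q_{West} = q_{South}; substituting into the reaction function, 1.5q_{South} = 46.5 and q_{South} = 31.
Price P = 398 − 4·62 = 150.
South's profit: (150 − 26)·31 = 3844.

3844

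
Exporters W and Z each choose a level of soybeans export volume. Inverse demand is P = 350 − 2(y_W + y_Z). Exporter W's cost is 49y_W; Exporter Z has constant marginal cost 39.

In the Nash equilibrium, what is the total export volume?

102

Exporter W's profit: π = y_W(350 − 2(y_W + y_Z)) − 49y_W.
∂π/∂y_W = 301 − 4y_W − 2y_Z = 0, so y_W = 75.25 − 0.5y_Z.
By the same steps for Z: y_Z = 77.75 − 0.5y_W.
Plugging y_Z into W's best response: y_W = 75.25 − 0.5(77.75 − 0.5y_W) ⇒ 0.75y_W = 36.375, so y_W = 48.5.
Then y_Z = 77.75 − 0.5·48.5 = 53.5.
Total export volume: 48.5 + 53.5 = 102.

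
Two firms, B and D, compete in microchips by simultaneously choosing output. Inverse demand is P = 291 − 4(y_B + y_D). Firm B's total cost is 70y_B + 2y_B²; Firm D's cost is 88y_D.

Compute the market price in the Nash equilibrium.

165.6

Firm B's profit: π = y_B(291 − 4(y_B + y_D)) − 70y_B − 2y_B².
∂π/∂y_B = 221 − 12y_B − 4y_D = 0, so y_B = 221/12 − (1/3)y_D.
For D: ∂π/∂y_D = 203 − 8y_D − 4y_B = 0 ⇒ y_D = 25.375 − 0.5y_B.
Substituting the second reaction function into the first: y_B = 221/12 − (1/3)(25.375 − 0.5y_B), which gives (5/6)y_B = 239/24 ⇒ y_B = 11.95.
Then y_D = 25.375 − 0.5·11.95 = 19.4.
Equilibrium price: P = 291 − 4·31.35 = 165.6.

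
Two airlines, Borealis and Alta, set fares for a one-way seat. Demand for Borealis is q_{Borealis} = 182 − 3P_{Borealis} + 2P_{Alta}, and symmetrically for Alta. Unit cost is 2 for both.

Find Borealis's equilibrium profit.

Borealis's profit: π = (P_{Borealis} − 2)(182 − 3P_{Borealis} + 2P_{Alta}).
∂π/∂P_{Borealis} = 188 − 6P_{Borealis} + 2P_{Alta} = 0 ⇒ P_{Borealis} = 94/3 + (1/3)P_{Alta}.
Setting P_{Borealis} = P_{Alta} in the reaction function: P_{Borealis} = 94/3 + (1/3)P_{Borealis}, so P_{Borealis} = (94/3) / (2/3) = 47.
q_{Borealis} = 182 − 3·47 + 2·47 = 135.
Profit = (47 − 2)·135 = 6075.

6075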